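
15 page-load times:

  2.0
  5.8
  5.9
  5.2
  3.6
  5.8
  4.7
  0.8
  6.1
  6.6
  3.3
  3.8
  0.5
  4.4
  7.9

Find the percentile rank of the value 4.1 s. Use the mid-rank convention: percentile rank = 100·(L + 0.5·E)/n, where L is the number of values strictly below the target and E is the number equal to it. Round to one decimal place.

40.0

Sorted: 0.5, 0.8, 2.0, 3.3, 3.6, 3.8, 4.4, 4.7, 5.2, 5.8, 5.8, 5.9, 6.1, 6.6, 7.9.
Count below 4.1: L = 6; count equal: E = 0; n = 15.
Percentile rank = 100·(6 + 0.5·0)/15 = 100·6/15 = 40.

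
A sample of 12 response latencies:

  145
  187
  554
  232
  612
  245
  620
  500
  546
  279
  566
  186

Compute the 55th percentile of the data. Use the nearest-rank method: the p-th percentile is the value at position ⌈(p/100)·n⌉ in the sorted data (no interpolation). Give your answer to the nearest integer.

Sorted: 145, 186, 187, 232, 245, 279, 500, 546, 554, 566, 612, 620.
n = 12.
Position = ⌈55/100 · 12⌉ = ⌈6.6⌉ = 7.
The value at rank 7 is 500.

500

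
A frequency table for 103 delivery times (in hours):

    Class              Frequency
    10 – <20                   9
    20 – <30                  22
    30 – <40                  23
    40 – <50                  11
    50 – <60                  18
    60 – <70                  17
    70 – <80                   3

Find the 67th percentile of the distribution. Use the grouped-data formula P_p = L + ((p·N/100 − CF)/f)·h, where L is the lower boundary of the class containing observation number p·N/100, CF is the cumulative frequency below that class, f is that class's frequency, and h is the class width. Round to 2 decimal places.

52.23

N = 103; target position k = 67/100 · 103 = 69.01.
Cumulative frequencies: 9, 31, 54, 65, 83, 100, 103.
Observation 69.01 falls in the class 50 – <60.
L = 50, CF = 65, f = 18, h = 10.
P67 = 50 + ((69.01 − 65)/18)·10 = 50 + 2.22778 = 52.2278.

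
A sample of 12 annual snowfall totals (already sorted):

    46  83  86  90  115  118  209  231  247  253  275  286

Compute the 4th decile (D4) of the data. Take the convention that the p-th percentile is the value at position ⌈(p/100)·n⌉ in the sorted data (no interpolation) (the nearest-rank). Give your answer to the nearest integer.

115

n = 12.
Position = ⌈40/100 · 12⌉ = ⌈4.8⌉ = 5.
The value at rank 5 is 115.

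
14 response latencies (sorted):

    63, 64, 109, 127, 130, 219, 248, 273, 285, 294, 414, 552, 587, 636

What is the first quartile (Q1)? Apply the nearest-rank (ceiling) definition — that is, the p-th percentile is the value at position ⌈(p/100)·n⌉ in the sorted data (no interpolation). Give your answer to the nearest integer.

n = 14.
Position = ⌈25/100 · 14⌉ = ⌈3.5⌉ = 4.
The value at rank 4 is 127.

127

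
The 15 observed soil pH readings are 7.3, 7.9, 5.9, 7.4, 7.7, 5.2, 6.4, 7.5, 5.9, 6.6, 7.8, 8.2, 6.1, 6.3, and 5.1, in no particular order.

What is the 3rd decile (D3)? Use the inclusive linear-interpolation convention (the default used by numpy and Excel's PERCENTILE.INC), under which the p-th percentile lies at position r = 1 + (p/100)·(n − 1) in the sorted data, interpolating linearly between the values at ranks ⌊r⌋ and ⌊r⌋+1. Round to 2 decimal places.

6.14

Sorted: 5.1, 5.2, 5.9, 5.9, 6.1, 6.3, 6.4, 6.6, 7.3, 7.4, 7.5, 7.7, 7.8, 7.9, 8.2.
n = 15.
r = 1 + (30/100)·(15 − 1) = 1 + 4.2 = 5.2.
Rank 5 is 6.1 and rank 6 is 6.3.
Interpolate: 6.1 + 0.2·(6.3 − 6.1) = 6.1 + 0.2·0.2 = 6.14.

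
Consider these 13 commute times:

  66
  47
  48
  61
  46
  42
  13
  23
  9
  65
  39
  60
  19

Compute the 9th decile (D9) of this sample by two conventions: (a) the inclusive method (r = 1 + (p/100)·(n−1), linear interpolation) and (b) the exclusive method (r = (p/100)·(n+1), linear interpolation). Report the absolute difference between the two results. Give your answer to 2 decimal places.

Sorted: 9, 13, 19, 23, 39, 42, 46, 47, 48, 60, 61, 65, 66.
n = 13.
(a) r = 11.8; between ranks 11 (61) and 12 (65): 64.2.
(b) r = 12.6; between ranks 12 (65) and 13 (66): 65.6.
|64.2 − 65.6| = 1.4.

1.40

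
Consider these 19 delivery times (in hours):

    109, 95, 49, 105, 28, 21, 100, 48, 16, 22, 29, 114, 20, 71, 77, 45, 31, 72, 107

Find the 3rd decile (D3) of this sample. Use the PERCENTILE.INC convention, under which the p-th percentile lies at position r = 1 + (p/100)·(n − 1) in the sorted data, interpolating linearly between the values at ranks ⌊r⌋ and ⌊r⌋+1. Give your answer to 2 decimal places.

29.80

Sorted: 16, 20, 21, 22, 28, 29, 31, 45, 48, 49, 71, 72, 77, 95, 100, 105, 107, 109, 114.
n = 19.
r = 1 + (30/100)·(19 − 1) = 1 + 5.4 = 6.4.
Rank 6 is 29 and rank 7 is 31.
Interpolate: 29 + 0.4·(31 − 29) = 29 + 0.4·2 = 29.8.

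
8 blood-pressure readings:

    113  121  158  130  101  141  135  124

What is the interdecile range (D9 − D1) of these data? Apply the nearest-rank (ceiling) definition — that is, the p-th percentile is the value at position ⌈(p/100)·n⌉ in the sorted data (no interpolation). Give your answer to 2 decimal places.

Sorted: 101, 113, 121, 124, 130, 135, 141, 158.
n = 8.
P10: rank ⌈10/100·8⌉ = 1 → 101.
P90: rank ⌈90/100·8⌉ = 8 → 158.
Difference: 158 − 101 = 57.

57.00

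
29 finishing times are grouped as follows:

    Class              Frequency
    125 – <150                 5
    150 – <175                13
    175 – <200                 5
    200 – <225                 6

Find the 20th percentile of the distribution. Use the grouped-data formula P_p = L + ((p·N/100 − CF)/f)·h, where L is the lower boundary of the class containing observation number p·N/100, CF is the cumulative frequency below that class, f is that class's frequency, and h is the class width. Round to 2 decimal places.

151.54

N = 29; target position k = 20/100 · 29 = 5.8.
Cumulative frequencies: 5, 18, 23, 29.
Observation 5.8 falls in the class 150 – <175.
L = 150, CF = 5, f = 13, h = 25.
P20 = 150 + ((5.8 − 5)/13)·25 = 150 + 1.53846 = 151.538.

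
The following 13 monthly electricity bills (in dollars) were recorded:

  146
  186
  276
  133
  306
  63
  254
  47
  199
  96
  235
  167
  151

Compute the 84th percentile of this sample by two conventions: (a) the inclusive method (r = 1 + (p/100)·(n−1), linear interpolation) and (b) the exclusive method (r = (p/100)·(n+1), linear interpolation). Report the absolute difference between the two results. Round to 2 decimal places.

14.96

Sorted: 47, 63, 96, 133, 146, 151, 167, 186, 199, 235, 254, 276, 306.
n = 13.
(a) r = 11.08; between ranks 11 (254) and 12 (276): 255.76.
(b) r = 11.76; between ranks 11 (254) and 12 (276): 270.72.
|255.76 − 270.72| = 14.96.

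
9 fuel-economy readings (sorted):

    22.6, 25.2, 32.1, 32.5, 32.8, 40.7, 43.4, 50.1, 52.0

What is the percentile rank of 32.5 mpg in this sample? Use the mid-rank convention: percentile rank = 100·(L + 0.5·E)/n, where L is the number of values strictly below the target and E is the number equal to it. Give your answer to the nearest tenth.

38.9

Count below 32.5: L = 3; count equal: E = 1; n = 9.
Percentile rank = 100·(3 + 0.5·1)/9 = 100·3.5/9 = 38.89.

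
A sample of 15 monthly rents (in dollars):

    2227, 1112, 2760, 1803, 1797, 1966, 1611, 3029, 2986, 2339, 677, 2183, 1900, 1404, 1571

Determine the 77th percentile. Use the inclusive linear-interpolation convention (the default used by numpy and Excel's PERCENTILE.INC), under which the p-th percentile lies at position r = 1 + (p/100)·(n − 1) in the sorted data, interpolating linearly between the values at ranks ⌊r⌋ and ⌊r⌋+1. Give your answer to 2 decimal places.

2314.36

Sorted: 677, 1112, 1404, 1571, 1611, 1797, 1803, 1900, 1966, 2183, 2227, 2339, 2760, 2986, 3029.
n = 15.
r = 1 + (77/100)·(15 − 1) = 1 + 10.78 = 11.78.
Rank 11 is 2227 and rank 12 is 2339.
Interpolate: 2227 + 0.78·(2339 − 2227) = 2227 + 0.78·112 = 2314.36.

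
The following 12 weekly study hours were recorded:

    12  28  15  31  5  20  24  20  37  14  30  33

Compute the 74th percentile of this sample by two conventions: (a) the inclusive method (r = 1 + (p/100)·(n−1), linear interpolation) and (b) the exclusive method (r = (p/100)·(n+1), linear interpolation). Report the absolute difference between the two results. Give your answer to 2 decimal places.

0.48

Sorted: 5, 12, 14, 15, 20, 20, 24, 28, 30, 31, 33, 37.
n = 12.
(a) r = 9.14; between ranks 9 (30) and 10 (31): 30.14.
(b) r = 9.62; between ranks 9 (30) and 10 (31): 30.62.
|30.14 − 30.62| = 0.48.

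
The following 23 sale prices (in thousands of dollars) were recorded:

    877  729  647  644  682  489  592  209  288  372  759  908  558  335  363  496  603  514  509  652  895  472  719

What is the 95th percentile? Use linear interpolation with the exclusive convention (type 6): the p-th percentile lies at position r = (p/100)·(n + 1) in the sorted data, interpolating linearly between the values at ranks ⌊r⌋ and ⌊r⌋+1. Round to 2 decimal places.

Sorted: 209, 288, 335, 363, 372, 472, 489, 496, 509, 514, 558, 592, 603, 644, 647, 652, 682, 719, 729, 759, 877, 895, 908.
n = 23.
r = (95/100)·(23 + 1) = 22.8.
Rank 22 is 895 and rank 23 is 908.
Interpolate: 895 + 0.8·(908 − 895) = 895 + 0.8·13 = 905.4.

905.40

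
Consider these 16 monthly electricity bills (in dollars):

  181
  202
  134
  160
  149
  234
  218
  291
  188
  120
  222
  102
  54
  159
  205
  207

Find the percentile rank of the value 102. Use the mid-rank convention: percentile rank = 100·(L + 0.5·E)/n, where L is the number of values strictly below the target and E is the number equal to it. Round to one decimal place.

Sorted: 54, 102, 120, 134, 149, 159, 160, 181, 188, 202, 205, 207, 218, 222, 234, 291.
Count below 102: L = 1; count equal: E = 1; n = 16.
Percentile rank = 100·(1 + 0.5·1)/16 = 100·1.5/16 = 9.375.

9.4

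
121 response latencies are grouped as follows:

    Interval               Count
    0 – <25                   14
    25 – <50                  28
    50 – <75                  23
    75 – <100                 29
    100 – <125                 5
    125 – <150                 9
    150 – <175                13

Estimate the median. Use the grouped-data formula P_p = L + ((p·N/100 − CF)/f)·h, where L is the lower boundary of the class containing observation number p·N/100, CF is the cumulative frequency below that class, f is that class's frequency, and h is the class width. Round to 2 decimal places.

N = 121; target position k = 50/100 · 121 = 60.5.
Cumulative frequencies: 14, 42, 65, 94, 99, 108, 121.
Observation 60.5 falls in the class 50 – <75.
L = 50, CF = 42, f = 23, h = 25.
P50 = 50 + ((60.5 − 42)/23)·25 = 50 + 20.1087 = 70.1087.

70.11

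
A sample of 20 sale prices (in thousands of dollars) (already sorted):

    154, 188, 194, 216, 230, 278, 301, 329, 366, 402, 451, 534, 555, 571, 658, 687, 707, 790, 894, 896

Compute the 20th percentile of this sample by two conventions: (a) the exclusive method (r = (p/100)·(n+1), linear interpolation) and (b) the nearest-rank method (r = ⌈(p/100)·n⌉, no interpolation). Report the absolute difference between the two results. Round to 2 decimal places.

2.80

n = 20.
(a) r = 4.2; between ranks 4 (216) and 5 (230): 218.8.
(b) the nearest-rank method: rank 4 → 216.
|218.8 − 216| = 2.8.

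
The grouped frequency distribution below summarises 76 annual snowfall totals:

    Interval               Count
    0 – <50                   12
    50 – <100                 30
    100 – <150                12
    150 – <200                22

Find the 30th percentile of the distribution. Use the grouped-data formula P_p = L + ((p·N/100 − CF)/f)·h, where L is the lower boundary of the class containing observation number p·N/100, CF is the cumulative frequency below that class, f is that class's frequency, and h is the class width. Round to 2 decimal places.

68.00

N = 76; target position k = 30/100 · 76 = 22.8.
Cumulative frequencies: 12, 42, 54, 76.
Observation 22.8 falls in the class 50 – <100.
L = 50, CF = 12, f = 30, h = 50.
P30 = 50 + ((22.8 − 12)/30)·50 = 50 + 18 = 68.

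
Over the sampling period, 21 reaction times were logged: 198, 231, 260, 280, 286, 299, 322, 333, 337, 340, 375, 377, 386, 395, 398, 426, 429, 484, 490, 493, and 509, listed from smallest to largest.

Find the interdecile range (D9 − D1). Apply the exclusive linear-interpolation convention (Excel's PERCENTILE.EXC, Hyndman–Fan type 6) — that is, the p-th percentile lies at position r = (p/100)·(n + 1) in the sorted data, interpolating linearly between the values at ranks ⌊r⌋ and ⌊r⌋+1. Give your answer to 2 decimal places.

n = 21.
P10: r = 2.2; ranks 2–3 are 231, 260; interpolating gives 236.8.
P90: r = 19.8; ranks 19–20 are 490, 493; interpolating gives 492.4.
Difference: 492.4 − 236.8 = 255.6.

255.60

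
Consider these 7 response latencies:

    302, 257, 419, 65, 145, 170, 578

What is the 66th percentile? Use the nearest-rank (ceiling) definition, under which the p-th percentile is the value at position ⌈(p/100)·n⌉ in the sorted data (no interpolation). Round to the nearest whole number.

Sorted: 65, 145, 170, 257, 302, 419, 578.
n = 7.
Position = ⌈66/100 · 7⌉ = ⌈4.62⌉ = 5.
The value at rank 5 is 302.

302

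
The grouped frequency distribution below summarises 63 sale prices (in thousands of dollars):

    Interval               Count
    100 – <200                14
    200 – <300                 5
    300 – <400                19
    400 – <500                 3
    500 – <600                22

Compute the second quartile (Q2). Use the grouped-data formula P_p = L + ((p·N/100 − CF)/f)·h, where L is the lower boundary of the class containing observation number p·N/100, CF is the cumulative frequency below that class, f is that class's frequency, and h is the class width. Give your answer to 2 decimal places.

365.79

N = 63; target position k = 50/100 · 63 = 31.5.
Cumulative frequencies: 14, 19, 38, 41, 63.
Observation 31.5 falls in the class 300 – <400.
L = 300, CF = 19, f = 19, h = 100.
P50 = 300 + ((31.5 − 19)/19)·100 = 300 + 65.7895 = 365.789.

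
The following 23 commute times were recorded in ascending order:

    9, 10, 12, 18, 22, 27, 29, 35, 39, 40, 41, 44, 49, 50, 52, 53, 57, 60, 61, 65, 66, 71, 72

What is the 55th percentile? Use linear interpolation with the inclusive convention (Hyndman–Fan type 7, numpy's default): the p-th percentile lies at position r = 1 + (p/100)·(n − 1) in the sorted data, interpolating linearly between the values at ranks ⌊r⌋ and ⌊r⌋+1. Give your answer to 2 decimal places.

n = 23.
r = 1 + (55/100)·(23 − 1) = 1 + 12.1 = 13.1.
Rank 13 is 49 and rank 14 is 50.
Interpolate: 49 + 0.1·(50 − 49) = 49 + 0.1·1 = 49.1.

49.10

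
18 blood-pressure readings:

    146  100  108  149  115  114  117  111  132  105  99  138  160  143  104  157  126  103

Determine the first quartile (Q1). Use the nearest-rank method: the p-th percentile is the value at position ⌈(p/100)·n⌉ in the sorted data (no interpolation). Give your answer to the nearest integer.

105

Sorted: 99, 100, 103, 104, 105, 108, 111, 114, 115, 117, 126, 132, 138, 143, 146, 149, 157, 160.
n = 18.
Position = ⌈25/100 · 18⌉ = ⌈4.5⌉ = 5.
The value at rank 5 is 105.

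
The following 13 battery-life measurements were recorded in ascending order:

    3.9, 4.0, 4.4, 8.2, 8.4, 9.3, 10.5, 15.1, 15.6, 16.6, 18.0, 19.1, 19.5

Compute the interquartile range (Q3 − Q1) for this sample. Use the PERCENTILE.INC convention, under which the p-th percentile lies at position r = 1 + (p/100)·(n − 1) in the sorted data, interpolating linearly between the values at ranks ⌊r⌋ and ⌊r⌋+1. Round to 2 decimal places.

n = 13.
P25: r = 4 (integer) → 8.2.
P75: r = 10 (integer) → 16.6.
Difference: 16.6 − 8.2 = 8.4.

8.40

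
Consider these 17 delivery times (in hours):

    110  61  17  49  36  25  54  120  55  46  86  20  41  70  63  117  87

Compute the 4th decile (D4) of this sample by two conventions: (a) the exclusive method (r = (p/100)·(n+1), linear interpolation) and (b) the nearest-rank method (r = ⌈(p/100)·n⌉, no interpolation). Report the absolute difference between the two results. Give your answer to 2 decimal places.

Sorted: 17, 20, 25, 36, 41, 46, 49, 54, 55, 61, 63, 70, 86, 87, 110, 117, 120.
n = 17.
(a) r = 7.2; between ranks 7 (49) and 8 (54): 50.
(b) the nearest-rank method: rank 7 → 49.
|50 − 49| = 1.

1.00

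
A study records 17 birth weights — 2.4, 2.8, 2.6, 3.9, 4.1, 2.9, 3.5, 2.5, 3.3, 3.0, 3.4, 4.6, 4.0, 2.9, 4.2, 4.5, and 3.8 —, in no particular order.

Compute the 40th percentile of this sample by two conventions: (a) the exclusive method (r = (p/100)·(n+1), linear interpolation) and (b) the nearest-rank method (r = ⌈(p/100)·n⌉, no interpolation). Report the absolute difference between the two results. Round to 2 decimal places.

Sorted: 2.4, 2.5, 2.6, 2.8, 2.9, 2.9, 3.0, 3.3, 3.4, 3.5, 3.8, 3.9, 4.0, 4.1, 4.2, 4.5, 4.6.
n = 17.
(a) r = 7.2; between ranks 7 (3.0) and 8 (3.3): 3.06.
(b) the nearest-rank method: rank 7 → 3.
|3.06 − 3| = 0.06.

0.06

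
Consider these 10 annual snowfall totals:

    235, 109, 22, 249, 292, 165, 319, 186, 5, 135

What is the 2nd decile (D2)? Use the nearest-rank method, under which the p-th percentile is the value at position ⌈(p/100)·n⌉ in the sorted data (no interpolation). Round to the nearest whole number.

22

Sorted: 5, 22, 109, 135, 165, 186, 235, 249, 292, 319.
n = 10.
Position = ⌈20/100 · 10⌉ = ⌈2⌉ = 2.
The value at rank 2 is 22.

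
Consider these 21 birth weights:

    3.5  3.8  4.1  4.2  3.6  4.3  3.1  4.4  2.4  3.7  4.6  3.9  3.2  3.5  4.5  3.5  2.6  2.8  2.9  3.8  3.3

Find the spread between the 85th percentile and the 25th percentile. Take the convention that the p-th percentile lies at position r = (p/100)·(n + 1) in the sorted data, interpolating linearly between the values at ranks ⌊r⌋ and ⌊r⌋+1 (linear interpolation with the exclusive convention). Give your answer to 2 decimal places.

1.22

Sorted: 2.4, 2.6, 2.8, 2.9, 3.1, 3.2, 3.3, 3.5, 3.5, 3.5, 3.6, 3.7, 3.8, 3.8, 3.9, 4.1, 4.2, 4.3, 4.4, 4.5, 4.6.
n = 21.
P25: r = 5.5; ranks 5–6 are 3.1, 3.2; interpolating gives 3.15.
P85: r = 18.7; ranks 18–19 are 4.3, 4.4; interpolating gives 4.37.
Difference: 4.37 − 3.15 = 1.22.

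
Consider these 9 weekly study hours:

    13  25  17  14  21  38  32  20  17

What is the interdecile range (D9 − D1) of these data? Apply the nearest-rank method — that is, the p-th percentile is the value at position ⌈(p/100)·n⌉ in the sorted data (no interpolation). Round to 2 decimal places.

Sorted: 13, 14, 17, 17, 20, 21, 25, 32, 38.
n = 9.
P10: rank ⌈10/100·9⌉ = 1 → 13.
P90: rank ⌈90/100·9⌉ = 9 → 38.
Difference: 38 − 13 = 25.

25.00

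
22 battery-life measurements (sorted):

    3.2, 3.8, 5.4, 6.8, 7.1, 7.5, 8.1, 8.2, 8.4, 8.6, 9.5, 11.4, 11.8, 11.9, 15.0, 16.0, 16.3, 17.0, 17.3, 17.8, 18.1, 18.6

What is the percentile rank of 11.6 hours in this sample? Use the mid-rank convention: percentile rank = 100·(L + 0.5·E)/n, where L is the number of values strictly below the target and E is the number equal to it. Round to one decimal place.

Count below 11.6: L = 12; count equal: E = 0; n = 22.
Percentile rank = 100·(12 + 0.5·0)/22 = 100·12/22 = 54.55.

54.5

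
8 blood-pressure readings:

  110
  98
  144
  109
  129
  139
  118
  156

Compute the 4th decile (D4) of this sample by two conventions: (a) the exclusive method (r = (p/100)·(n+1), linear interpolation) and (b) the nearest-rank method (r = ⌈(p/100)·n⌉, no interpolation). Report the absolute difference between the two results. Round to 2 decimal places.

Sorted: 98, 109, 110, 118, 129, 139, 144, 156.
n = 8.
(a) r = 3.6; between ranks 3 (110) and 4 (118): 114.8.
(b) the nearest-rank method: rank 4 → 118.
|114.8 − 118| = 3.2.

3.20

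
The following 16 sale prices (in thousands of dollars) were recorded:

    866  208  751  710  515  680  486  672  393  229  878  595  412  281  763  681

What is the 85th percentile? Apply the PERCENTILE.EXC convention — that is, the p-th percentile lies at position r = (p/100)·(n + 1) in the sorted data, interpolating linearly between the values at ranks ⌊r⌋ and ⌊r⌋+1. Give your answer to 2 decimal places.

Sorted: 208, 229, 281, 393, 412, 486, 515, 595, 672, 680, 681, 710, 751, 763, 866, 878.
n = 16.
r = (85/100)·(16 + 1) = 14.45.
Rank 14 is 763 and rank 15 is 866.
Interpolate: 763 + 0.45·(866 − 763) = 763 + 0.45·103 = 809.35.

809.35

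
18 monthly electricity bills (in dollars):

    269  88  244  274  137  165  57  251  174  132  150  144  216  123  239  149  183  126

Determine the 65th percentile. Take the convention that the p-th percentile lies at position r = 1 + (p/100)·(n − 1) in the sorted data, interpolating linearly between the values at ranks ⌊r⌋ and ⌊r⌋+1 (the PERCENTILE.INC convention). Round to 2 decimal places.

184.65

Sorted: 57, 88, 123, 126, 132, 137, 144, 149, 150, 165, 174, 183, 216, 239, 244, 251, 269, 274.
n = 18.
r = 1 + (65/100)·(18 − 1) = 1 + 11.05 = 12.05.
Rank 12 is 183 and rank 13 is 216.
Interpolate: 183 + 0.05·(216 − 183) = 183 + 0.05·33 = 184.65.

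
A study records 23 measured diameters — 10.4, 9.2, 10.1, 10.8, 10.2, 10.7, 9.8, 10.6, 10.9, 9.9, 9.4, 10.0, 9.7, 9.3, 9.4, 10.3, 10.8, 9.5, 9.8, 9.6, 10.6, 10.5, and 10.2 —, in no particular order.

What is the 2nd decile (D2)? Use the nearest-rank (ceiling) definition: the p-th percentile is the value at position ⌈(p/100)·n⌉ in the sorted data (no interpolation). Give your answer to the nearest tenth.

Sorted: 9.2, 9.3, 9.4, 9.4, 9.5, 9.6, 9.7, 9.8, 9.8, 9.9, 10.0, 10.1, 10.2, 10.2, 10.3, 10.4, 10.5, 10.6, 10.6, 10.7, 10.8, 10.8, 10.9.
n = 23.
Position = ⌈20/100 · 23⌉ = ⌈4.6⌉ = 5.
The value at rank 5 is 9.5.

9.5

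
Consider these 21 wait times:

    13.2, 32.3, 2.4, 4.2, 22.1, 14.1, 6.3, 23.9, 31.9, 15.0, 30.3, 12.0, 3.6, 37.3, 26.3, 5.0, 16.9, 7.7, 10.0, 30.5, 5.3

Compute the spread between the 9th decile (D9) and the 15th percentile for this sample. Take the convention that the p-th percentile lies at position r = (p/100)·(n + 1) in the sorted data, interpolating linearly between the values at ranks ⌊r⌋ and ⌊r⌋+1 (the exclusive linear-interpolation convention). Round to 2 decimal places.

27.78

Sorted: 2.4, 3.6, 4.2, 5.0, 5.3, 6.3, 7.7, 10.0, 12.0, 13.2, 14.1, 15.0, 16.9, 22.1, 23.9, 26.3, 30.3, 30.5, 31.9, 32.3, 37.3.
n = 21.
P15: r = 3.3; ranks 3–4 are 4.2, 5.0; interpolating gives 4.44.
P90: r = 19.8; ranks 19–20 are 31.9, 32.3; interpolating gives 32.22.
Difference: 32.22 − 4.44 = 27.78.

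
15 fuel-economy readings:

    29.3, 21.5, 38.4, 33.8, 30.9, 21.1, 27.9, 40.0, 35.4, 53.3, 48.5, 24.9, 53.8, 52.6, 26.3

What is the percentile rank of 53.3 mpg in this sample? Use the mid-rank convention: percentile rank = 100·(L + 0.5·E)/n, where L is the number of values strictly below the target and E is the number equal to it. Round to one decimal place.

90.0

Sorted: 21.1, 21.5, 24.9, 26.3, 27.9, 29.3, 30.9, 33.8, 35.4, 38.4, 40.0, 48.5, 52.6, 53.3, 53.8.
Count below 53.3: L = 13; count equal: E = 1; n = 15.
Percentile rank = 100·(13 + 0.5·1)/15 = 100·13.5/15 = 90.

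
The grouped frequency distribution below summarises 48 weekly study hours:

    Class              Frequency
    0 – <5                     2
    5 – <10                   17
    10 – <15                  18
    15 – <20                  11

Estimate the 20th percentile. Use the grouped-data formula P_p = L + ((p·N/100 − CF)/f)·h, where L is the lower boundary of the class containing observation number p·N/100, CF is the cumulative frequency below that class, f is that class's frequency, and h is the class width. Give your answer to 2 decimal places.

N = 48; target position k = 20/100 · 48 = 9.6.
Cumulative frequencies: 2, 19, 37, 48.
Observation 9.6 falls in the class 5 – <10.
L = 5, CF = 2, f = 17, h = 5.
P20 = 5 + ((9.6 − 2)/17)·5 = 5 + 2.23529 = 7.23529.

7.24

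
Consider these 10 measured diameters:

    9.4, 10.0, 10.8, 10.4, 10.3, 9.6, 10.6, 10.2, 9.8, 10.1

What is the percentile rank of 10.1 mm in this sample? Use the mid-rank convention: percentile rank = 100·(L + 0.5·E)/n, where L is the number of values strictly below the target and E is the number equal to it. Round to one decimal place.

45.0

Sorted: 9.4, 9.6, 9.8, 10.0, 10.1, 10.2, 10.3, 10.4, 10.6, 10.8.
Count below 10.1: L = 4; count equal: E = 1; n = 10.
Percentile rank = 100·(4 + 0.5·1)/10 = 100·4.5/10 = 45.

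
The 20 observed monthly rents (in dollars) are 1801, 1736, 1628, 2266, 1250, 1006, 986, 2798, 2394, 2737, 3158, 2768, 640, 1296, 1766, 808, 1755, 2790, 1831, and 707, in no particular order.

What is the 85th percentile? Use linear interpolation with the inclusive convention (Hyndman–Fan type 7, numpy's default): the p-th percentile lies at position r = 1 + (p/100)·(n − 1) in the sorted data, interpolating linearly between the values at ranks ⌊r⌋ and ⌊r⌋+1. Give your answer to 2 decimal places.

Sorted: 640, 707, 808, 986, 1006, 1250, 1296, 1628, 1736, 1755, 1766, 1801, 1831, 2266, 2394, 2737, 2768, 2790, 2798, 3158.
n = 20.
r = 1 + (85/100)·(20 − 1) = 1 + 16.15 = 17.15.
Rank 17 is 2768 and rank 18 is 2790.
Interpolate: 2768 + 0.15·(2790 − 2768) = 2768 + 0.15·22 = 2771.3.

2771.30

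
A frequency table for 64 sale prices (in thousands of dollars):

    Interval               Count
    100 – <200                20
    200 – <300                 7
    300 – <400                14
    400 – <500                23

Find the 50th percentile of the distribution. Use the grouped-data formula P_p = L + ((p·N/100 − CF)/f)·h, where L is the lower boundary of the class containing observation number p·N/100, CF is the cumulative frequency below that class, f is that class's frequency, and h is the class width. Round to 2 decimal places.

335.71

N = 64; target position k = 50/100 · 64 = 32.
Cumulative frequencies: 20, 27, 41, 64.
Observation 32 falls in the class 300 – <400.
L = 300, CF = 27, f = 14, h = 100.
P50 = 300 + ((32 − 27)/14)·100 = 300 + 35.7143 = 335.714.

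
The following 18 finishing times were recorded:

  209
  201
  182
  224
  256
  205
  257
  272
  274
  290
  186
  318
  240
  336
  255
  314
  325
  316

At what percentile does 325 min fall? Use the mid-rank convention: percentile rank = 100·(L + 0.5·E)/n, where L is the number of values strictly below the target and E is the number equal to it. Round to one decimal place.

91.7

Sorted: 182, 186, 201, 205, 209, 224, 240, 255, 256, 257, 272, 274, 290, 314, 316, 318, 325, 336.
Count below 325: L = 16; count equal: E = 1; n = 18.
Percentile rank = 100·(16 + 0.5·1)/18 = 100·16.5/18 = 91.67.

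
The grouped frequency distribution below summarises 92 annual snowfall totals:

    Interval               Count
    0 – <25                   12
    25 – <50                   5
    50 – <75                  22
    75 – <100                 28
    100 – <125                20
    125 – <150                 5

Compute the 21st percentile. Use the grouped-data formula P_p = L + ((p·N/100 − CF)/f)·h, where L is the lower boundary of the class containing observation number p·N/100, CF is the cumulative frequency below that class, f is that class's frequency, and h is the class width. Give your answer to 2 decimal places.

52.64

N = 92; target position k = 21/100 · 92 = 19.32.
Cumulative frequencies: 12, 17, 39, 67, 87, 92.
Observation 19.32 falls in the class 50 – <75.
L = 50, CF = 17, f = 22, h = 25.
P21 = 50 + ((19.32 − 17)/22)·25 = 50 + 2.63636 = 52.6364.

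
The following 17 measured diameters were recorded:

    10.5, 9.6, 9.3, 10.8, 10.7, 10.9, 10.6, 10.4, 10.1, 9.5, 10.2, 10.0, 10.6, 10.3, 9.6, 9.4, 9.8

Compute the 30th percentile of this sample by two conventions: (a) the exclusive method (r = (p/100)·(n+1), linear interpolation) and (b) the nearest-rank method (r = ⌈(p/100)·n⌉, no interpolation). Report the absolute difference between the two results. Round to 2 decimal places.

Sorted: 9.3, 9.4, 9.5, 9.6, 9.6, 9.8, 10.0, 10.1, 10.2, 10.3, 10.4, 10.5, 10.6, 10.6, 10.7, 10.8, 10.9.
n = 17.
(a) r = 5.4; between ranks 5 (9.6) and 6 (9.8): 9.68.
(b) the nearest-rank method: rank 6 → 9.8.
|9.68 − 9.8| = 0.12.

0.12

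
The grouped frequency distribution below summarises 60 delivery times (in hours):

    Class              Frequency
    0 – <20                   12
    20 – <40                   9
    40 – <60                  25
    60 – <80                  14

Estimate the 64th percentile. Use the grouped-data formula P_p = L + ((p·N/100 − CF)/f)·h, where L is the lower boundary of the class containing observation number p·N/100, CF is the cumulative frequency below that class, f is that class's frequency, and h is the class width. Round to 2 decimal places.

53.92

N = 60; target position k = 64/100 · 60 = 38.4.
Cumulative frequencies: 12, 21, 46, 60.
Observation 38.4 falls in the class 40 – <60.
L = 40, CF = 21, f = 25, h = 20.
P64 = 40 + ((38.4 − 21)/25)·20 = 40 + 13.92 = 53.92.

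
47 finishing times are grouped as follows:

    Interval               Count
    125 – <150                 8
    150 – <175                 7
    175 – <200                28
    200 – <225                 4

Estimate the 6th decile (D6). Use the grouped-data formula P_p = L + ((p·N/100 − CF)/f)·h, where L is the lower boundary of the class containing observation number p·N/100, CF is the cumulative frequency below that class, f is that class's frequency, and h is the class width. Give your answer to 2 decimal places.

186.79

N = 47; target position k = 60/100 · 47 = 28.2.
Cumulative frequencies: 8, 15, 43, 47.
Observation 28.2 falls in the class 175 – <200.
L = 175, CF = 15, f = 28, h = 25.
P60 = 175 + ((28.2 − 15)/28)·25 = 175 + 11.7857 = 186.786.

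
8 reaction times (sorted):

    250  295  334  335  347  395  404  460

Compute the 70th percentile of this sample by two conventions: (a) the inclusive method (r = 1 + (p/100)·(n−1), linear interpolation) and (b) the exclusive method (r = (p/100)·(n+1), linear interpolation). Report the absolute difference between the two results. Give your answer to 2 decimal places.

n = 8.
(a) r = 5.9; between ranks 5 (347) and 6 (395): 390.2.
(b) r = 6.3; between ranks 6 (395) and 7 (404): 397.7.
|390.2 − 397.7| = 7.5.

7.50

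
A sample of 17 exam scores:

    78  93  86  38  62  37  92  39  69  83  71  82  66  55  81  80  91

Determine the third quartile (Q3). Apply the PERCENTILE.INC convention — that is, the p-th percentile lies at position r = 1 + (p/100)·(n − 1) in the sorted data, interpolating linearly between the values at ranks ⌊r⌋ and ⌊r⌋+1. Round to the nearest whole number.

83

Sorted: 37, 38, 39, 55, 62, 66, 69, 71, 78, 80, 81, 82, 83, 86, 91, 92, 93.
n = 17.
r = 1 + (75/100)·(17 − 1) = 1 + 12 = 13.
r is an integer, so P75 is the value at rank 13: 83.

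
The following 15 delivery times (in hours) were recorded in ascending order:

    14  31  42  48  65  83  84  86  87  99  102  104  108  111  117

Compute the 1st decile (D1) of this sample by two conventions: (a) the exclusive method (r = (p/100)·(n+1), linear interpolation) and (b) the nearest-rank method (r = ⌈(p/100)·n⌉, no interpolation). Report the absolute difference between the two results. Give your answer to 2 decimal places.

6.80

n = 15.
(a) r = 1.6; between ranks 1 (14) and 2 (31): 24.2.
(b) the nearest-rank method: rank 2 → 31.
|24.2 − 31| = 6.8.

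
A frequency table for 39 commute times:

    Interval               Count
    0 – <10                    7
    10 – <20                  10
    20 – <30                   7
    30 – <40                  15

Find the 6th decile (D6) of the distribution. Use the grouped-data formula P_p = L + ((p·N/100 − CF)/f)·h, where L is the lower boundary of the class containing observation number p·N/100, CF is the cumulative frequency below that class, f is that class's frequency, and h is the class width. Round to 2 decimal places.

29.14

N = 39; target position k = 60/100 · 39 = 23.4.
Cumulative frequencies: 7, 17, 24, 39.
Observation 23.4 falls in the class 20 – <30.
L = 20, CF = 17, f = 7, h = 10.
P60 = 20 + ((23.4 − 17)/7)·10 = 20 + 9.14286 = 29.1429.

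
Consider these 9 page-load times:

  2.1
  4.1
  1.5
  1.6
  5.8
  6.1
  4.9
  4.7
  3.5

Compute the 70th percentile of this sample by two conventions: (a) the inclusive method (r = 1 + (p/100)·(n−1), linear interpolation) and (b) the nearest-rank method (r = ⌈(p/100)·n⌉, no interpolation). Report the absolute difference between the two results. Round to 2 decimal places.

0.08

Sorted: 1.5, 1.6, 2.1, 3.5, 4.1, 4.7, 4.9, 5.8, 6.1.
n = 9.
(a) r = 6.6; between ranks 6 (4.7) and 7 (4.9): 4.82.
(b) the nearest-rank method: rank 7 → 4.9.
|4.82 − 4.9| = 0.08.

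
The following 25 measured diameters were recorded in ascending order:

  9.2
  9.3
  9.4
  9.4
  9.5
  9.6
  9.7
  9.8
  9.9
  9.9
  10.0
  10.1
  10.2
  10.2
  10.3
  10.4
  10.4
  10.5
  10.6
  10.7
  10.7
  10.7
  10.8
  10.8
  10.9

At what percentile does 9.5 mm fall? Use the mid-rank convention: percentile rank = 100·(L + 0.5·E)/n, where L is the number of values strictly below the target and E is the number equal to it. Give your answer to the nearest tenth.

Count below 9.5: L = 4; count equal: E = 1; n = 25.
Percentile rank = 100·(4 + 0.5·1)/25 = 100·4.5/25 = 18.

18.0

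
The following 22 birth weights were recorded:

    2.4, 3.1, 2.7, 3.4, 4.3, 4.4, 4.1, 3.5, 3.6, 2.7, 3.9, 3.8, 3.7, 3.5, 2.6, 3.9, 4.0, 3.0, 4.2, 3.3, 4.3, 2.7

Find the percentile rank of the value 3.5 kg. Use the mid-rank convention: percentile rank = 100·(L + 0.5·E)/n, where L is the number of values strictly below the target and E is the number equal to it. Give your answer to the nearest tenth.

Sorted: 2.4, 2.6, 2.7, 2.7, 2.7, 3.0, 3.1, 3.3, 3.4, 3.5, 3.5, 3.6, 3.7, 3.8, 3.9, 3.9, 4.0, 4.1, 4.2, 4.3, 4.3, 4.4.
Count below 3.5: L = 9; count equal: E = 2; n = 22.
Percentile rank = 100·(9 + 0.5·2)/22 = 100·10/22 = 45.45.

45.5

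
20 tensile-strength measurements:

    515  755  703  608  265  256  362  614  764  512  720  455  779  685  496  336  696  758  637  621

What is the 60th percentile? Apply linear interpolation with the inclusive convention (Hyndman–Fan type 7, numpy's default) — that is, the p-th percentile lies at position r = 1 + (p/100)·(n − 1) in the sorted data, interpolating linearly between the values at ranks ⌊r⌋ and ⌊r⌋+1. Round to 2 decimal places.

Sorted: 256, 265, 336, 362, 455, 496, 512, 515, 608, 614, 621, 637, 685, 696, 703, 720, 755, 758, 764, 779.
n = 20.
r = 1 + (60/100)·(20 − 1) = 1 + 11.4 = 12.4.
Rank 12 is 637 and rank 13 is 685.
Interpolate: 637 + 0.4·(685 − 637) = 637 + 0.4·48 = 656.2.

656.20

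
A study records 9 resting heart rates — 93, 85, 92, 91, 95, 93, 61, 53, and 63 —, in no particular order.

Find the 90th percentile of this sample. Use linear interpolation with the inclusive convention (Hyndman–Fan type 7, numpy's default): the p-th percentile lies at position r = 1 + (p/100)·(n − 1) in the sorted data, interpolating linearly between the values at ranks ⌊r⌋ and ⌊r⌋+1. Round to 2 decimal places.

Sorted: 53, 61, 63, 85, 91, 92, 93, 93, 95.
n = 9.
r = 1 + (90/100)·(9 − 1) = 1 + 7.2 = 8.2.
Rank 8 is 93 and rank 9 is 95.
Interpolate: 93 + 0.2·(95 − 93) = 93 + 0.2·2 = 93.4.

93.40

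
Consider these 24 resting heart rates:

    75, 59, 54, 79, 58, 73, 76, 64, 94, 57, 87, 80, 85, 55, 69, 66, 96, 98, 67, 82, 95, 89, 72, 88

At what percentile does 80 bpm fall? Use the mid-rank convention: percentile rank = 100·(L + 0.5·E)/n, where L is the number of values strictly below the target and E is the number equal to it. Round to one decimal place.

60.4

Sorted: 54, 55, 57, 58, 59, 64, 66, 67, 69, 72, 73, 75, 76, 79, 80, 82, 85, 87, 88, 89, 94, 95, 96, 98.
Count below 80: L = 14; count equal: E = 1; n = 24.
Percentile rank = 100·(14 + 0.5·1)/24 = 100·14.5/24 = 60.42.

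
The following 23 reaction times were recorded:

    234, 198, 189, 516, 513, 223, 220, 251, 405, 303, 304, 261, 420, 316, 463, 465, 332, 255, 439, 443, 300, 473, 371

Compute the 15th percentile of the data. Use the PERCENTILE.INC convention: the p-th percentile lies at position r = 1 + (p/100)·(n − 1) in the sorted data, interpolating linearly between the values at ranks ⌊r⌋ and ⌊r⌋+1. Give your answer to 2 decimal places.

226.30

Sorted: 189, 198, 220, 223, 234, 251, 255, 261, 300, 303, 304, 316, 332, 371, 405, 420, 439, 443, 463, 465, 473, 513, 516.
n = 23.
r = 1 + (15/100)·(23 − 1) = 1 + 3.3 = 4.3.
Rank 4 is 223 and rank 5 is 234.
Interpolate: 223 + 0.3·(234 − 223) = 223 + 0.3·11 = 226.3.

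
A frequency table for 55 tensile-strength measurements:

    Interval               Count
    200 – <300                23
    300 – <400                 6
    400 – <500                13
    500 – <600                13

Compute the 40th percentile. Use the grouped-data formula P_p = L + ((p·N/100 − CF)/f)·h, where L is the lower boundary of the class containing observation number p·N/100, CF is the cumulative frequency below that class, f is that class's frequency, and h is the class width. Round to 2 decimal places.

N = 55; target position k = 40/100 · 55 = 22.
Cumulative frequencies: 23, 29, 42, 55.
Observation 22 falls in the class 200 – <300.
L = 200, CF = 0, f = 23, h = 100.
P40 = 200 + ((22 − 0)/23)·100 = 200 + 95.6522 = 295.652.

295.65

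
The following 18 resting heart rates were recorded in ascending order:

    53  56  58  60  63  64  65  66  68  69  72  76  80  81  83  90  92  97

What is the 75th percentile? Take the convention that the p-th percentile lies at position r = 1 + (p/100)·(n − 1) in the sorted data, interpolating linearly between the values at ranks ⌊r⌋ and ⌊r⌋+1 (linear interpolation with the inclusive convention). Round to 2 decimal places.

80.75

n = 18.
r = 1 + (75/100)·(18 − 1) = 1 + 12.75 = 13.75.
Rank 13 is 80 and rank 14 is 81.
Interpolate: 80 + 0.75·(81 − 80) = 80 + 0.75·1 = 80.75.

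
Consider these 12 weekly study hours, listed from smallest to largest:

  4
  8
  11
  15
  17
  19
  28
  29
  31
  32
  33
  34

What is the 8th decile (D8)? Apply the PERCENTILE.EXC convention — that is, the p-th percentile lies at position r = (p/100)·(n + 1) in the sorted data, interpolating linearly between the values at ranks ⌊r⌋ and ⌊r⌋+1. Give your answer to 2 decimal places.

32.40

n = 12.
r = (80/100)·(12 + 1) = 10.4.
Rank 10 is 32 and rank 11 is 33.
Interpolate: 32 + 0.4·(33 − 32) = 32 + 0.4·1 = 32.4.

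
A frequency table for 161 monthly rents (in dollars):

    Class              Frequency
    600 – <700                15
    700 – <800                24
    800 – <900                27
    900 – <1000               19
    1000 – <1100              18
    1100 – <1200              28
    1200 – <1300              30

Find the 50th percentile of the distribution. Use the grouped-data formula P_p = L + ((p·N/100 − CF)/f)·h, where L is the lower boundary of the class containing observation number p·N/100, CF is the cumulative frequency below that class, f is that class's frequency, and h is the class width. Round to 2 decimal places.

976.32

N = 161; target position k = 50/100 · 161 = 80.5.
Cumulative frequencies: 15, 39, 66, 85, 103, 131, 161.
Observation 80.5 falls in the class 900 – <1000.
L = 900, CF = 66, f = 19, h = 100.
P50 = 900 + ((80.5 − 66)/19)·100 = 900 + 76.3158 = 976.316.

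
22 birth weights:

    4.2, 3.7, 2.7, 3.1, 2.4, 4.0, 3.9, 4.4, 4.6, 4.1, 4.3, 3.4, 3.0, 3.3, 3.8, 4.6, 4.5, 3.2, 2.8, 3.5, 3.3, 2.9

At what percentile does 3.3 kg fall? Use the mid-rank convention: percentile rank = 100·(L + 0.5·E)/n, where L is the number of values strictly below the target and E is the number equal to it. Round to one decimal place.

Sorted: 2.4, 2.7, 2.8, 2.9, 3.0, 3.1, 3.2, 3.3, 3.3, 3.4, 3.5, 3.7, 3.8, 3.9, 4.0, 4.1, 4.2, 4.3, 4.4, 4.5, 4.6, 4.6.
Count below 3.3: L = 7; count equal: E = 2; n = 22.
Percentile rank = 100·(7 + 0.5·2)/22 = 100·8/22 = 36.36.

36.4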